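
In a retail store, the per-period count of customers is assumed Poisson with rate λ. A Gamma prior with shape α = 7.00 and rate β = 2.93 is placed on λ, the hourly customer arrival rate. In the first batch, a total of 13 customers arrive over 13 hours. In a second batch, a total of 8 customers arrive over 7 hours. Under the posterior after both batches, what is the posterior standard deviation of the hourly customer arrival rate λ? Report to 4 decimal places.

With a Gamma(shape α, rate β) prior, the Poisson likelihood is conjugate: the posterior is Gamma(α + ΣXᵢ, β + n).
After batch 1: Gamma(α+S, β+n) = Gamma(7.00+13, 2.93+13) = Gamma(20.00, 15.93).
After batch 2: Gamma(α+S, β+n) = Gamma(20.00+8, 15.93+7) = Gamma(28.00, 22.93).
SD = √α/β = √28.00/22.93 = 0.2308.

0.2308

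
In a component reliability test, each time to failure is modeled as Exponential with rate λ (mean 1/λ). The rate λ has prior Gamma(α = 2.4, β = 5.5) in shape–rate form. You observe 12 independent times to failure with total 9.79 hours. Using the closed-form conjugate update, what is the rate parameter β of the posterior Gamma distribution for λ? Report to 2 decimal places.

With a Gamma(shape α, rate β) prior on the exponential rate λ, the posterior after n observations with total T = Σxᵢ is Gamma(α+n, β+T).
Posterior: Gamma(2.4+12, 5.5+9.79) = Gamma(14.4, 15.29).
Posterior β = 15.29.

15.29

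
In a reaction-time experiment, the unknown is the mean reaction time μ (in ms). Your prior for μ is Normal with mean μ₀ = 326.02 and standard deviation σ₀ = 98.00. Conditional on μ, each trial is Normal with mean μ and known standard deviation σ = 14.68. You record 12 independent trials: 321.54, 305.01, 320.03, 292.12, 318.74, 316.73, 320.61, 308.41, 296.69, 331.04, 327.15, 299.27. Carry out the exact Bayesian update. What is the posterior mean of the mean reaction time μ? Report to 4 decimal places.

313.1358

For Normal data with known variance σ², a Normal(μ₀, σ₀²) prior on μ is conjugate. Posterior precision = 1/σ₀² + n/σ²; posterior mean is the precision-weighted average of μ₀ and x̄.
Σxᵢ = 321.54 + 305.01 + 320.03 + 292.12 + 318.74 + 316.73 + 320.61 + 308.41 + 296.69 + 331.04 + 327.15 + 299.27 = 3757.34, so n·x̄ = 3757.34.
σ₀² = 98.00² = 9604, σ² = 14.68² = 215.5024; σ² + n·σ₀² = 215.5024 + 12·9604 = 115463.5024.
Posterior mean = (μ₀/σ₀² + n·x̄/σ²)/(1/σ₀² + n/σ²) = (σ²·μ₀ + σ₀²·n·x̄)/(σ² + n·σ₀²) = (215.5024·326.02 + 9604·3757.34)/115463.5024 = 36155751.452448/115463.5024 = 313.1358.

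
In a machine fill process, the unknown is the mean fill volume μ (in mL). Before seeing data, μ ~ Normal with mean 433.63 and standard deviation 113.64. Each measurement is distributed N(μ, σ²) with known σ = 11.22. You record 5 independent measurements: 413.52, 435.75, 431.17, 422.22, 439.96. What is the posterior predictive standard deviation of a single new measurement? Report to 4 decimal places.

12.2889

For Normal data with known variance σ², a Normal(μ₀, σ₀²) prior on μ is conjugate. Posterior precision = 1/σ₀² + n/σ²; posterior mean is the precision-weighted average of μ₀ and x̄.
σ₀² = 113.64² = 12914.0496, σ² = 11.22² = 125.8884; σ² + n·σ₀² = 125.8884 + 5·12914.0496 = 64696.1364.
Posterior precision = 1/σ₀² + n/σ² = 1/12914.0496 + 5/125.8884 = (σ² + n·σ₀²)/(σ₀²σ²) = 64696.1364/(12914.0496·125.8884); posterior variance σₙ² = σ₀²σ²/(σ² + n·σ₀²) = 12914.0496·125.8884/64696.1364 = 25.128688.
Predictive variance for one new observation = σₙ² + σ² = 12914.0496·125.8884/64696.1364 + 125.8884 = σ²·(σ₀² + 64696.1364)/64696.1364 = 125.8884·77610.186/64696.1364 = 151.017088; SD = √(125.8884·77610.186/64696.1364) = 12.2889.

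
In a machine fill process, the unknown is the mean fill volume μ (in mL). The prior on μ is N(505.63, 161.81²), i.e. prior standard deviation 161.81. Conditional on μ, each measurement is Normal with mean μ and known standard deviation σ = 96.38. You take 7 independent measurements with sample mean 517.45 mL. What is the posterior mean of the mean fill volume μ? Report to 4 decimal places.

For Normal data with known variance σ², a Normal(μ₀, σ₀²) prior on μ is conjugate. Posterior precision = 1/σ₀² + n/σ²; posterior mean is the precision-weighted average of μ₀ and x̄.
n·x̄ = 7·517.45 = 3622.15.
σ₀² = 161.81² = 26182.4761, σ² = 96.38² = 9289.1044; σ² + n·σ₀² = 9289.1044 + 7·26182.4761 = 192566.4371.
Posterior mean = (μ₀/σ₀² + n·x̄/σ²)/(1/σ₀² + n/σ²) = (σ²·μ₀ + σ₀²·n·x̄)/(σ² + n·σ₀²) = (9289.1044·505.63 + 26182.4761·3622.15)/192566.4371 = 99533705.663387/192566.4371 = 516.8798.

516.8798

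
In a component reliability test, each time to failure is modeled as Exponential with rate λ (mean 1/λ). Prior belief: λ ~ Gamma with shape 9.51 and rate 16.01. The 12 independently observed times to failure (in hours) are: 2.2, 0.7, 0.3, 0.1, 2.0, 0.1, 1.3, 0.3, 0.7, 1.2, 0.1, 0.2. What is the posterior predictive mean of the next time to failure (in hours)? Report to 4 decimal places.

With a Gamma(shape α, rate β) prior on the exponential rate λ, the posterior after n observations with total T = Σxᵢ is Gamma(α+n, β+T).
Sum of observations T = 9.2 hours; n = 12.
Posterior: Gamma(9.51+12, 16.01+9.2) = Gamma(21.51, 25.21).
The predictive distribution for the next observation is Lomax; its mean is β/(α−1) = 25.21/20.51 = 1.2292.

1.2292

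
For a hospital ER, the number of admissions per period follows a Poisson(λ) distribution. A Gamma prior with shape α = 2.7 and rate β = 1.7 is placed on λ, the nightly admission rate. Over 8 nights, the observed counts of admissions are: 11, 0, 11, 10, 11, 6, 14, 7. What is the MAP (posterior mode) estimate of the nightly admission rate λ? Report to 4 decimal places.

With a Gamma(shape α, rate β) prior, the Poisson likelihood is conjugate: the posterior is Gamma(α + ΣXᵢ, β + n).
Sum of counts S = 70 over n = 8 nights.
Posterior: Gamma(α+S, β+n) = Gamma(2.7+70, 1.7+8) = Gamma(72.7, 9.7).
Mode of Gamma(α,β) for α≥1 is (α−1)/β = 71.7/9.7 = 7.3918.

7.3918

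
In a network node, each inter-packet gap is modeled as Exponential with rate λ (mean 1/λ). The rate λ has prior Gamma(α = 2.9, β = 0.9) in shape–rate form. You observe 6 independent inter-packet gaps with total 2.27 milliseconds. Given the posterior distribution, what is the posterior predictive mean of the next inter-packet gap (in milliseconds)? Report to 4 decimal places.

With a Gamma(shape α, rate β) prior on the exponential rate λ, the posterior after n observations with total T = Σxᵢ is Gamma(α+n, β+T).
Posterior: Gamma(2.9+6, 0.9+2.27) = Gamma(8.9, 3.17).
The predictive distribution for the next observation is Lomax; its mean is β/(α−1) = 3.17/7.9 = 0.4013.

0.4013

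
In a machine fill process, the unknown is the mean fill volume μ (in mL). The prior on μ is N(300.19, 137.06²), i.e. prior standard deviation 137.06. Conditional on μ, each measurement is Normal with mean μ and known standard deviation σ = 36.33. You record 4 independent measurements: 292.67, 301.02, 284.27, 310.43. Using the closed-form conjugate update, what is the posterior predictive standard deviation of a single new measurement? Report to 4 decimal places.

For Normal data with known variance σ², a Normal(μ₀, σ₀²) prior on μ is conjugate. Posterior precision = 1/σ₀² + n/σ²; posterior mean is the precision-weighted average of μ₀ and x̄.
σ₀² = 137.06² = 18785.4436, σ² = 36.33² = 1319.8689; σ² + n·σ₀² = 1319.8689 + 4·18785.4436 = 76461.6433.
Posterior precision = 1/σ₀² + n/σ² = 1/18785.4436 + 4/1319.8689 = (σ² + n·σ₀²)/(σ₀²σ²) = 76461.6433/(18785.4436·1319.8689); posterior variance σₙ² = σ₀²σ²/(σ² + n·σ₀²) = 18785.4436·1319.8689/76461.6433 = 324.271382.
Predictive variance for one new observation = σₙ² + σ² = 18785.4436·1319.8689/76461.6433 + 1319.8689 = σ²·(σ₀² + 76461.6433)/76461.6433 = 1319.8689·95247.0869/76461.6433 = 1644.140282; SD = √(1319.8689·95247.0869/76461.6433) = 40.5480.

40.5480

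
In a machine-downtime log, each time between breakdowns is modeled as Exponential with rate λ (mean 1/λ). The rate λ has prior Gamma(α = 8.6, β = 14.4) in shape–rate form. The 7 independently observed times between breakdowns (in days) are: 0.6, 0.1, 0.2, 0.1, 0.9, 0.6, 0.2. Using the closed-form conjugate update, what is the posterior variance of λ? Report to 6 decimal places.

0.053350

With a Gamma(shape α, rate β) prior on the exponential rate λ, the posterior after n observations with total T = Σxᵢ is Gamma(α+n, β+T).
Sum of observations T = 2.7 days; n = 7.
Posterior: Gamma(8.6+7, 14.4+2.7) = Gamma(15.6, 17.1).
Var = α/β² = 0.053350.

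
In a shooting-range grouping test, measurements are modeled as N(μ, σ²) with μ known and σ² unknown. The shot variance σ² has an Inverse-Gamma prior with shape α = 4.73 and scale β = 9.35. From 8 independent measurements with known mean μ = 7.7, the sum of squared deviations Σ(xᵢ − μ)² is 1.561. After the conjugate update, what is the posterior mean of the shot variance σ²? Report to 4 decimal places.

With known mean μ and an Inverse-Gamma(α, β) prior on σ², the Normal likelihood is conjugate: posterior is Inv-Gamma(α + n/2, β + Σ(xᵢ−μ)²/2).
Posterior: Inv-Gamma(4.73 + 8/2, 9.35 + 1.561/2) = Inv-Gamma(8.73, 10.1305).
E[σ²|data] = β/(α−1) = 10.1305/7.73 = 1.3105.

1.3105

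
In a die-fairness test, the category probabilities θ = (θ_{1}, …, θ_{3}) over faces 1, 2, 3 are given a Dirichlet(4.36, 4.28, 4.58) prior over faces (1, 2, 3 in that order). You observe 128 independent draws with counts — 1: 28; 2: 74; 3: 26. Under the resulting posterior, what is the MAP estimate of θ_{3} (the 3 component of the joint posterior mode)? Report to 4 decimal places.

The Dirichlet prior is conjugate to the Multinomial likelihood: each posterior αⱼ = prior αⱼ + observed count nⱼ.
Posterior concentration: (32.36, 78.28, 30.58), total = 141.22.
Joint mode component: (α_{3}−1)/(Σα−K) = 29.58/138.22 = 0.2140.

0.2140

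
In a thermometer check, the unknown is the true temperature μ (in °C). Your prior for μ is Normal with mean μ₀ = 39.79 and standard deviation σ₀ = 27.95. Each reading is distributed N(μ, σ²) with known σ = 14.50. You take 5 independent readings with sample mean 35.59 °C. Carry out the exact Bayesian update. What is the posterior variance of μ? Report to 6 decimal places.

39.902175

For Normal data with known variance σ², a Normal(μ₀, σ₀²) prior on μ is conjugate. Posterior precision = 1/σ₀² + n/σ²; posterior mean is the precision-weighted average of μ₀ and x̄.
σ₀² = 27.95² = 781.2025, σ² = 14.50² = 210.25; σ² + n·σ₀² = 210.25 + 5·781.2025 = 4116.2625.
Posterior precision = 1/σ₀² + n/σ² = 1/781.2025 + 5/210.25 = (σ² + n·σ₀²)/(σ₀²σ²) = 4116.2625/(781.2025·210.25); posterior variance σₙ² = σ₀²σ²/(σ² + n·σ₀²) = 781.2025·210.25/4116.2625 = 39.902175.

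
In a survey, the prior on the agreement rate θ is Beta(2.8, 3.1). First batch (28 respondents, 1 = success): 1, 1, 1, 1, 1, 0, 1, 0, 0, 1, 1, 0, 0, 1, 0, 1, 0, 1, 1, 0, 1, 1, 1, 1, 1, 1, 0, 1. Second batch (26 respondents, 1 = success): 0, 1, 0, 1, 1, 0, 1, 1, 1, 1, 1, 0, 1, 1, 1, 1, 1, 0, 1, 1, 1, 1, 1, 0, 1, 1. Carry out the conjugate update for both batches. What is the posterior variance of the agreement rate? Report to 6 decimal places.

The Beta prior is conjugate to a Binomial/Bernoulli likelihood; the update adds successes to α and failures to β.
After batch 1: Beta(2.8+19, 3.1+9) = Beta(21.8, 12.1).
After batch 2: Beta(21.8+20, 12.1+6) = Beta(41.8, 18.1).
Var = αβ/((α+β)²(α+β+1)) = 41.8·18.1/(59.9²·60.9) = 0.003462.

0.003462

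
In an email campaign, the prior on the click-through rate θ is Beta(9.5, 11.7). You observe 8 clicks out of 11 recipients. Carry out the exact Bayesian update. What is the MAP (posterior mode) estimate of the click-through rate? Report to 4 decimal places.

The Beta prior is conjugate to a Binomial/Bernoulli likelihood; the update adds successes to α and failures to β.
Posterior: Beta(α+k, β+n−k) = Beta(9.5+8, 11.7+3) = Beta(17.5, 14.7).
Mode of Beta(a,b) for a,b>1 is (a−1)/(a+b−2) = 16.5/30.2 = 0.5464.

0.5464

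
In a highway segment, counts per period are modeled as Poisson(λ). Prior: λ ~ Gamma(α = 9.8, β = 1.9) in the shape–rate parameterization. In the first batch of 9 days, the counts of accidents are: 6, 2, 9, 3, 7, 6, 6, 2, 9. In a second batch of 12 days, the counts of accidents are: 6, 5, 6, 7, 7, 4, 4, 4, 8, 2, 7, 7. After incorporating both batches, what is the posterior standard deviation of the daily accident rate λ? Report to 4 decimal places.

0.4917

With a Gamma(shape α, rate β) prior, the Poisson likelihood is conjugate: the posterior is Gamma(α + ΣXᵢ, β + n).
Batch 1: sum of counts S = 50 over n = 9 days.
After batch 1: Gamma(α+S, β+n) = Gamma(9.8+50, 1.9+9) = Gamma(59.8, 10.9).
Batch 2: sum of counts S = 67 over n = 12 days.
After batch 2: Gamma(α+S, β+n) = Gamma(59.8+67, 10.9+12) = Gamma(126.8, 22.9).
SD = √α/β = √126.8/22.9 = 0.4917.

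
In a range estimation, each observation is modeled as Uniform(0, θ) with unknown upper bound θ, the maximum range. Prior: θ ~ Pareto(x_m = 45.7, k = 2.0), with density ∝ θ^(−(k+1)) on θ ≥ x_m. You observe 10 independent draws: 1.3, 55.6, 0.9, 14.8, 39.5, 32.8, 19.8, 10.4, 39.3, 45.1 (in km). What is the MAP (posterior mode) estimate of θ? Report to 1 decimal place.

55.6

A Pareto(scale x_m, shape k) prior on the upper bound θ of Uniform(0, θ) is conjugate: posterior is Pareto(max(x_m, max xᵢ), k + n).
Sample maximum = 55.6; prior scale x_m = 45.7 → posterior scale = max = 55.6.
Posterior shape = 2.0 + 10 = 12.0.
The Pareto density is decreasing on [x_m, ∞), so the mode is x_m = 55.6.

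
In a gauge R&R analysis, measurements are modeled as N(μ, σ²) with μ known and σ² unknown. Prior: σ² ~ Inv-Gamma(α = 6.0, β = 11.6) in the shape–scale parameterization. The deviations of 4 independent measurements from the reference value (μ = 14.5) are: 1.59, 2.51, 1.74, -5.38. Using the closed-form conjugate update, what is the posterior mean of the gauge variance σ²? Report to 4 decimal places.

4.5714

With known mean μ and an Inverse-Gamma(α, β) prior on σ², the Normal likelihood is conjugate: posterior is Inv-Gamma(α + n/2, β + Σ(xᵢ−μ)²/2).
Σ(xᵢ−μ)² = (1.59)² + (2.51)² + (1.74)² + (-5.38)² = 40.8002.
Posterior: Inv-Gamma(6.0 + 4/2, 11.6 + 40.8002/2) = Inv-Gamma(8.00, 32.00010).
E[σ²|data] = β/(α−1) = 32.00010/7.00 = 4.5714.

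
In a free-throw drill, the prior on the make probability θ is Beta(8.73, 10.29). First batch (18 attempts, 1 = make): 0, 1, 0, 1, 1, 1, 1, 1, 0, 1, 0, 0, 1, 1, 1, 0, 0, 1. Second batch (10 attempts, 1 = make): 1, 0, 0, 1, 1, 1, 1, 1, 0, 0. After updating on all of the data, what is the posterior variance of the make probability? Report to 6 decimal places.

0.005160

The Beta prior is conjugate to a Binomial/Bernoulli likelihood; the update adds successes to α and failures to β.
After batch 1: Beta(8.73+11, 10.29+7) = Beta(19.73, 17.29).
After batch 2: Beta(19.73+6, 17.29+4) = Beta(25.73, 21.29).
Var = αβ/((α+β)²(α+β+1)) = 25.73·21.29/(47.02²·48.02) = 0.005160.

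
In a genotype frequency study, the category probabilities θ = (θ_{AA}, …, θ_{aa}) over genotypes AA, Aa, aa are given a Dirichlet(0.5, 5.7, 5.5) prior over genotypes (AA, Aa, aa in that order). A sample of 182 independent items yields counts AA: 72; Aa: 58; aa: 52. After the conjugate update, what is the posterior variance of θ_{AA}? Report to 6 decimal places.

0.001203

The Dirichlet prior is conjugate to the Multinomial likelihood: each posterior αⱼ = prior αⱼ + observed count nⱼ.
Posterior concentration: (72.5, 63.7, 57.5), total = 193.7.
Var[θ_j] = α_j(Σα−α_j)/((Σα)²(Σα+1)) = 72.5·121.2/(193.7²·194.7) = 0.001203.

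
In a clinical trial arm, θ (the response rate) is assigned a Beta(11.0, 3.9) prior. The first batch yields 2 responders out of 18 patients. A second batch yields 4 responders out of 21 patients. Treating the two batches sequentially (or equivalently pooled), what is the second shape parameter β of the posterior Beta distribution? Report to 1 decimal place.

36.9

The Beta prior is conjugate to a Binomial/Bernoulli likelihood; the update adds successes to α and failures to β.
After batch 1: Beta(11.0+2, 3.9+16) = Beta(13.0, 19.9).
After batch 2: Beta(13.0+4, 19.9+17) = Beta(17.0, 36.9).
Posterior β = 36.9.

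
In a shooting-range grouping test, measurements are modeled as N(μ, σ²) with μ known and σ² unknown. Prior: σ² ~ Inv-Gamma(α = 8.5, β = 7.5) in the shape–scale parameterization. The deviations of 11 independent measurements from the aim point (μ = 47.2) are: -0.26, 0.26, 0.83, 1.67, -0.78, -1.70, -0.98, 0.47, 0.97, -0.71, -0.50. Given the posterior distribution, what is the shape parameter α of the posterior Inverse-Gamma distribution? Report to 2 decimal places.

14.00

With known mean μ and an Inverse-Gamma(α, β) prior on σ², the Normal likelihood is conjugate: posterior is Inv-Gamma(α + n/2, β + Σ(xᵢ−μ)²/2).
Σ(xᵢ−μ)² = (-0.26)² + (0.26)² + (0.83)² + (1.67)² + (-0.78)² + (-1.70)² + (-0.98)² + (0.47)² + (0.97)² + (-0.71)² + (-0.50)² = 9.9877.
Posterior: Inv-Gamma(8.5 + 11/2, 7.5 + 9.9877/2) = Inv-Gamma(14.00, 12.49385).
Posterior α = 14.00.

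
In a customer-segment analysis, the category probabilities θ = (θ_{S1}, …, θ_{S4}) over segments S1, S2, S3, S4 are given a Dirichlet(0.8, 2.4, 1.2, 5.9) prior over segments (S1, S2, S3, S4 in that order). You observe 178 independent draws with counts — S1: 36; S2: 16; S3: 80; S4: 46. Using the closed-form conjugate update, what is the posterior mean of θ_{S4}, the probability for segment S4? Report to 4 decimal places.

The Dirichlet prior is conjugate to the Multinomial likelihood: each posterior αⱼ = prior αⱼ + observed count nⱼ.
Posterior concentration: (36.8, 18.4, 81.2, 51.9), total = 188.3.
E[θ_{S4}|data] = α_{S4}/Σα = 51.9/188.3 = 0.2756.

0.2756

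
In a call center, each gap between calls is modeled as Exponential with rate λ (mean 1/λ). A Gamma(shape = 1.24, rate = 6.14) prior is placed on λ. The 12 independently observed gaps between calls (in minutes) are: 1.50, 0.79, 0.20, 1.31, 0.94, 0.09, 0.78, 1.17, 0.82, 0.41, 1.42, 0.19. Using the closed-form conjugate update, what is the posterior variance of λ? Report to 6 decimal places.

With a Gamma(shape α, rate β) prior on the exponential rate λ, the posterior after n observations with total T = Σxᵢ is Gamma(α+n, β+T).
Sum of observations T = 9.62 minutes; n = 12.
Posterior: Gamma(1.24+12, 6.14+9.62) = Gamma(13.24, 15.76).
Var = α/β² = 0.053306.

0.053306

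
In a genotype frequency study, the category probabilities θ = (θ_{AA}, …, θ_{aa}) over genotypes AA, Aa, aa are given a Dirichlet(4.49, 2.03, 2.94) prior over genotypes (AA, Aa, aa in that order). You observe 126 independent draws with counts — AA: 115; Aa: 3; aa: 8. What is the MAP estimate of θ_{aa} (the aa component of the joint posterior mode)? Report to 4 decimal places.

The Dirichlet prior is conjugate to the Multinomial likelihood: each posterior αⱼ = prior αⱼ + observed count nⱼ.
Posterior concentration: (119.49, 5.03, 10.94), total = 135.46.
Joint mode component: (α_{aa}−1)/(Σα−K) = 9.94/132.46 = 0.0750.

0.0750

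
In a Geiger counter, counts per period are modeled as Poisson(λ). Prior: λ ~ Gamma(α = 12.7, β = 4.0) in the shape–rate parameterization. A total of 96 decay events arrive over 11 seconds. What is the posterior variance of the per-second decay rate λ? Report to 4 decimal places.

0.4831

With a Gamma(shape α, rate β) prior, the Poisson likelihood is conjugate: the posterior is Gamma(α + ΣXᵢ, β + n).
Posterior: Gamma(α+S, β+n) = Gamma(12.7+96, 4.0+11) = Gamma(108.7, 15.0).
Var = α/β² = 108.7/15.0² = 0.4831.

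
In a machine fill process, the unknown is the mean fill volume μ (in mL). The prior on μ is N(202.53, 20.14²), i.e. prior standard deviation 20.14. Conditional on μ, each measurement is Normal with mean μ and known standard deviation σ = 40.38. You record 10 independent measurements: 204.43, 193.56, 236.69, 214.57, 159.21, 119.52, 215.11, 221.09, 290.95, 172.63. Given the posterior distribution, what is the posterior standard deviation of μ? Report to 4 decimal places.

10.7844

For Normal data with known variance σ², a Normal(μ₀, σ₀²) prior on μ is conjugate. Posterior precision = 1/σ₀² + n/σ²; posterior mean is the precision-weighted average of μ₀ and x̄.
σ₀² = 20.14² = 405.6196, σ² = 40.38² = 1630.5444; σ² + n·σ₀² = 1630.5444 + 10·405.6196 = 5686.7404.
Posterior precision = 1/σ₀² + n/σ² = 1/405.6196 + 10/1630.5444 = (σ² + n·σ₀²)/(σ₀²σ²) = 5686.7404/(405.6196·1630.5444); posterior variance σₙ² = σ₀²σ²/(σ² + n·σ₀²) = 405.6196·1630.5444/5686.7404 = 116.302261.
Posterior SD = √σₙ² = √(405.6196·1630.5444/5686.7404) = 10.7844.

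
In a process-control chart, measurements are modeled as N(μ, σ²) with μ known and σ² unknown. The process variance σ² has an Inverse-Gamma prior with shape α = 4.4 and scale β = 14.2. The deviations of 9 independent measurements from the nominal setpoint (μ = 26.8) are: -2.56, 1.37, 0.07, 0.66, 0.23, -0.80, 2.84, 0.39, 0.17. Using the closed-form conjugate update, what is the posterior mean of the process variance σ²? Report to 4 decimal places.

2.9247

With known mean μ and an Inverse-Gamma(α, β) prior on σ², the Normal likelihood is conjugate: posterior is Inv-Gamma(α + n/2, β + Σ(xᵢ−μ)²/2).
Σ(xᵢ−μ)² = (-2.56)² + (1.37)² + (0.07)² + (0.66)² + (0.23)² + (-0.80)² + (2.84)² + (0.39)² + (0.17)² = 17.8105.
Posterior: Inv-Gamma(4.4 + 9/2, 14.2 + 17.8105/2) = Inv-Gamma(8.90, 23.10525).
E[σ²|data] = β/(α−1) = 23.10525/7.90 = 2.9247.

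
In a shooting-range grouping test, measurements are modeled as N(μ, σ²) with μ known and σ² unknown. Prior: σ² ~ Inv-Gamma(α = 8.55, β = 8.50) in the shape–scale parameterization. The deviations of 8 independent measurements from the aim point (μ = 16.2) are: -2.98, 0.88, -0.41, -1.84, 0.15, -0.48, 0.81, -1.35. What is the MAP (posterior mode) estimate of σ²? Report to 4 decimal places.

1.2155

With known mean μ and an Inverse-Gamma(α, β) prior on σ², the Normal likelihood is conjugate: posterior is Inv-Gamma(α + n/2, β + Σ(xᵢ−μ)²/2).
Σ(xᵢ−μ)² = (-2.98)² + (0.88)² + (-0.41)² + (-1.84)² + (0.15)² + (-0.48)² + (0.81)² + (-1.35)² = 15.9400.
Posterior: Inv-Gamma(8.55 + 8/2, 8.50 + 15.9400/2) = Inv-Gamma(12.55, 16.47000).
Mode = β/(α+1) = 16.47000/13.55 = 1.2155.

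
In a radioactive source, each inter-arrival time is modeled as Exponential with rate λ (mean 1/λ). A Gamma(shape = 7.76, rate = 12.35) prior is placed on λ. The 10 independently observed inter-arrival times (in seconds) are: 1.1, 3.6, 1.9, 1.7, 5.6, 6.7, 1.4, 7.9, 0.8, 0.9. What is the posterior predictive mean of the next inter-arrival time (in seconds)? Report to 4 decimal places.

With a Gamma(shape α, rate β) prior on the exponential rate λ, the posterior after n observations with total T = Σxᵢ is Gamma(α+n, β+T).
Sum of observations T = 31.6 seconds; n = 10.
Posterior: Gamma(7.76+10, 12.35+31.6) = Gamma(17.76, 43.95).
The predictive distribution for the next observation is Lomax; its mean is β/(α−1) = 43.95/16.76 = 2.6223.

2.6223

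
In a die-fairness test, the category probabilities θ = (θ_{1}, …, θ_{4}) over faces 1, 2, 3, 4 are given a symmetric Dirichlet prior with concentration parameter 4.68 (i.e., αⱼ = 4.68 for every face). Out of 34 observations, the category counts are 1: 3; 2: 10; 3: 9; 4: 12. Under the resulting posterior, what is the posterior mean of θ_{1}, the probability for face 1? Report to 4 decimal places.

0.1457

The Dirichlet prior is conjugate to the Multinomial likelihood: each posterior αⱼ = prior αⱼ + observed count nⱼ.
Posterior concentration: (7.68, 14.68, 13.68, 16.68), total = 52.72.
E[θ_{1}|data] = α_{1}/Σα = 7.68/52.72 = 0.1457.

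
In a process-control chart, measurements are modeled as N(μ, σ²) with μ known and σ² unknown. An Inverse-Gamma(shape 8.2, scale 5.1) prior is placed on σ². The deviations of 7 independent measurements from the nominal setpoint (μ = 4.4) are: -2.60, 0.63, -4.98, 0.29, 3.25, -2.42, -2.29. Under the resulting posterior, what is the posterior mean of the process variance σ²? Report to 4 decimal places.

2.9862

With known mean μ and an Inverse-Gamma(α, β) prior on σ², the Normal likelihood is conjugate: posterior is Inv-Gamma(α + n/2, β + Σ(xᵢ−μ)²/2).
Σ(xᵢ−μ)² = (-2.60)² + (0.63)² + (-4.98)² + (0.29)² + (3.25)² + (-2.42)² + (-2.29)² = 53.7044.
Posterior: Inv-Gamma(8.2 + 7/2, 5.1 + 53.7044/2) = Inv-Gamma(11.70, 31.95220).
E[σ²|data] = β/(α−1) = 31.95220/10.70 = 2.9862.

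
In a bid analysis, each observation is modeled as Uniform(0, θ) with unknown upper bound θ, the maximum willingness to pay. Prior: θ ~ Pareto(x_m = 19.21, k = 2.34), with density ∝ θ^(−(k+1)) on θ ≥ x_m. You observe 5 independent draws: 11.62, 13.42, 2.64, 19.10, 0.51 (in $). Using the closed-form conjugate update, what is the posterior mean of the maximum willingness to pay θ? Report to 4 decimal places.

A Pareto(scale x_m, shape k) prior on the upper bound θ of Uniform(0, θ) is conjugate: posterior is Pareto(max(x_m, max xᵢ), k + n).
Sample maximum = 19.10; prior scale x_m = 19.21 → posterior scale = max = 19.21.
Posterior shape = 2.34 + 5 = 7.34.
E[θ|data] = k·x_m/(k−1) = 7.34·19.21/6.34 = 22.2400.

22.2400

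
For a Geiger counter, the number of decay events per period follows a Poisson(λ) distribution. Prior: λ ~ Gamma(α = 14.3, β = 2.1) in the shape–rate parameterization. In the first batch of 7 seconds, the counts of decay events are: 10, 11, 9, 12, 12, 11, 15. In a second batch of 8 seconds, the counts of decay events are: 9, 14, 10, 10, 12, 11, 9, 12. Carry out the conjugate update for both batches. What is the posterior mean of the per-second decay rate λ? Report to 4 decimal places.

10.6023

With a Gamma(shape α, rate β) prior, the Poisson likelihood is conjugate: the posterior is Gamma(α + ΣXᵢ, β + n).
Batch 1: sum of counts S = 80 over n = 7 seconds.
After batch 1: Gamma(α+S, β+n) = Gamma(14.3+80, 2.1+7) = Gamma(94.3, 9.1).
Batch 2: sum of counts S = 87 over n = 8 seconds.
After batch 2: Gamma(α+S, β+n) = Gamma(94.3+87, 9.1+8) = Gamma(181.3, 17.1).
Posterior mean = α/β = 181.3/17.1 = 10.6023.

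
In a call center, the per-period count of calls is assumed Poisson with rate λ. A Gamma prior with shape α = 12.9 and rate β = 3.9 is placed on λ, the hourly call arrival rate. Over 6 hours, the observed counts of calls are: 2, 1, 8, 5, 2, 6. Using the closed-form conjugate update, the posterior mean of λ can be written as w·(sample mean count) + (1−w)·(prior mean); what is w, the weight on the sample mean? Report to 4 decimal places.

With a Gamma(shape α, rate β) prior, the Poisson likelihood is conjugate: the posterior is Gamma(α + ΣXᵢ, β + n).
Posterior mean = (α₀+S)/(β₀+n) = [n/(β₀+n)]·(S/n) + [β₀/(β₀+n)]·(α₀/β₀), so only n and β₀ enter the weight.
Weight on data w = n/(β₀+n) = 6/(3.9+6) = 6/9.9 = 0.6061.

0.6061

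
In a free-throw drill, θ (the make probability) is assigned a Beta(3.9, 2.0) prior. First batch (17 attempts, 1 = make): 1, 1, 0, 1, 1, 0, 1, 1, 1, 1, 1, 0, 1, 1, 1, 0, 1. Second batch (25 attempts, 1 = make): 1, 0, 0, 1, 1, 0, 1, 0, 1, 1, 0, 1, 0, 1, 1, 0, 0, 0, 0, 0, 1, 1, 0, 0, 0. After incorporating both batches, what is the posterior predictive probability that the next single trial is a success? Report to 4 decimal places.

The Beta prior is conjugate to a Binomial/Bernoulli likelihood; the update adds successes to α and failures to β.
After batch 1: Beta(3.9+13, 2.0+4) = Beta(16.9, 6.0).
After batch 2: Beta(16.9+11, 6.0+14) = Beta(27.9, 20.0).
For a single future Bernoulli trial, P(success | data) = α/(α+β) = 0.5825.

0.5825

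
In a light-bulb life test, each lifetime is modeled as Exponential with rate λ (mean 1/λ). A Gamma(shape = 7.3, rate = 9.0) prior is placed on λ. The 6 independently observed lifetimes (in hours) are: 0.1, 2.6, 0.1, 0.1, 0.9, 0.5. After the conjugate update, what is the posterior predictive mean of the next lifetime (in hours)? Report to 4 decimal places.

With a Gamma(shape α, rate β) prior on the exponential rate λ, the posterior after n observations with total T = Σxᵢ is Gamma(α+n, β+T).
Sum of observations T = 4.3 hours; n = 6.
Posterior: Gamma(7.3+6, 9.0+4.3) = Gamma(13.3, 13.3).
The predictive distribution for the next observation is Lomax; its mean is β/(α−1) = 13.3/12.3 = 1.0813.

1.0813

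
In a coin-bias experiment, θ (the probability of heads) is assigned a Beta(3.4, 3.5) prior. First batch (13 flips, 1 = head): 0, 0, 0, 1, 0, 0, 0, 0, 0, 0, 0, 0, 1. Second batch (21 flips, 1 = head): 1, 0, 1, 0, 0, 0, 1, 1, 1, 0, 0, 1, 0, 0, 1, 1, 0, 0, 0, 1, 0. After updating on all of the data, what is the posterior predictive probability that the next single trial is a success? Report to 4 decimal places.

0.3521

The Beta prior is conjugate to a Binomial/Bernoulli likelihood; the update adds successes to α and failures to β.
After batch 1: Beta(3.4+2, 3.5+11) = Beta(5.4, 14.5).
After batch 2: Beta(5.4+9, 14.5+12) = Beta(14.4, 26.5).
For a single future Bernoulli trial, P(success | data) = α/(α+β) = 0.3521.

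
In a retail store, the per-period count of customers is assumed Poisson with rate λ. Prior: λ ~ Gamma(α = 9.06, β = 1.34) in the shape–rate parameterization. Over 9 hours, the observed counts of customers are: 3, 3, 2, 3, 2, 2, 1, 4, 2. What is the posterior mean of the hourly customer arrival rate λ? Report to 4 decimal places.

With a Gamma(shape α, rate β) prior, the Poisson likelihood is conjugate: the posterior is Gamma(α + ΣXᵢ, β + n).
Sum of counts S = 22 over n = 9 hours.
Posterior: Gamma(α+S, β+n) = Gamma(9.06+22, 1.34+9) = Gamma(31.06, 10.34).
Posterior mean = α/β = 31.06/10.34 = 3.0039.

3.0039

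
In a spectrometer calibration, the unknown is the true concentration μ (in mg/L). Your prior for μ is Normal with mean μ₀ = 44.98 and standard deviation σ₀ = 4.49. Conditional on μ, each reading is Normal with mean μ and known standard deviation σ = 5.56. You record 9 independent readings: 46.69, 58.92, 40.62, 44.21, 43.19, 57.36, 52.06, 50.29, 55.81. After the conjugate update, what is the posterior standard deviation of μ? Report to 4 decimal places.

For Normal data with known variance σ², a Normal(μ₀, σ₀²) prior on μ is conjugate. Posterior precision = 1/σ₀² + n/σ²; posterior mean is the precision-weighted average of μ₀ and x̄.
σ₀² = 4.49² = 20.1601, σ² = 5.56² = 30.9136; σ² + n·σ₀² = 30.9136 + 9·20.1601 = 212.3545.
Posterior precision = 1/σ₀² + n/σ² = 1/20.1601 + 9/30.9136 = (σ² + n·σ₀²)/(σ₀²σ²) = 212.3545/(20.1601·30.9136); posterior variance σₙ² = σ₀²σ²/(σ² + n·σ₀²) = 20.1601·30.9136/212.3545 = 2.934815.
Posterior SD = √σₙ² = √(20.1601·30.9136/212.3545) = 1.7131.

1.7131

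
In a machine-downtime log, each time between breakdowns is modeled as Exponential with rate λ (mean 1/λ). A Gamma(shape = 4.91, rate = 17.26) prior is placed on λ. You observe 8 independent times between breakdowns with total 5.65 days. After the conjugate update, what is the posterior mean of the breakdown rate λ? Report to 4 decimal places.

With a Gamma(shape α, rate β) prior on the exponential rate λ, the posterior after n observations with total T = Σxᵢ is Gamma(α+n, β+T).
Posterior: Gamma(4.91+8, 17.26+5.65) = Gamma(12.91, 22.91).
Posterior mean of λ = α/β = 12.91/22.91 = 0.5635.

0.5635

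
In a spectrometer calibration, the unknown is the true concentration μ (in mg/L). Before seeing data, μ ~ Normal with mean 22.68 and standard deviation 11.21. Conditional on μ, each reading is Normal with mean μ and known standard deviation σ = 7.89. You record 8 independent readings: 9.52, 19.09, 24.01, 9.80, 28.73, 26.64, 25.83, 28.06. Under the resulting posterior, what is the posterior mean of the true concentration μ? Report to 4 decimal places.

21.5311

For Normal data with known variance σ², a Normal(μ₀, σ₀²) prior on μ is conjugate. Posterior precision = 1/σ₀² + n/σ²; posterior mean is the precision-weighted average of μ₀ and x̄.
Σxᵢ = 9.52 + 19.09 + 24.01 + 9.80 + 28.73 + 26.64 + 25.83 + 28.06 = 171.68, so n·x̄ = 171.68.
σ₀² = 11.21² = 125.6641, σ² = 7.89² = 62.2521; σ² + n·σ₀² = 62.2521 + 8·125.6641 = 1067.5649.
Posterior mean = (μ₀/σ₀² + n·x̄/σ²)/(1/σ₀² + n/σ²) = (σ²·μ₀ + σ₀²·n·x̄)/(σ² + n·σ₀²) = (62.2521·22.68 + 125.6641·171.68)/1067.5649 = 22985.890316/1067.5649 = 21.5311.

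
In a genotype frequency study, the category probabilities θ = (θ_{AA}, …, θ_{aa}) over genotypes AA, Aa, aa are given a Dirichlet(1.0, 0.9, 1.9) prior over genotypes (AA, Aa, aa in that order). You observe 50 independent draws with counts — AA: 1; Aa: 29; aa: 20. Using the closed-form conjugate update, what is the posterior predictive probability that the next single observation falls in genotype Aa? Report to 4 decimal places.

The Dirichlet prior is conjugate to the Multinomial likelihood: each posterior αⱼ = prior αⱼ + observed count nⱼ.
Posterior concentration: (2.0, 29.9, 21.9), total = 53.8.
P(next = Aa | data) = α_{Aa}/Σα = 0.5558.

0.5558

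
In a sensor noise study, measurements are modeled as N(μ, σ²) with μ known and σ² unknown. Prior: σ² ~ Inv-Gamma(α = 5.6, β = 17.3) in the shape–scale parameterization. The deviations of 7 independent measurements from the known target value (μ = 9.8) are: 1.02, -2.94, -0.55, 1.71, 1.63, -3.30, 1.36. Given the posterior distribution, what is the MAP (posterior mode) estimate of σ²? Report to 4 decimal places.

With known mean μ and an Inverse-Gamma(α, β) prior on σ², the Normal likelihood is conjugate: posterior is Inv-Gamma(α + n/2, β + Σ(xᵢ−μ)²/2).
Σ(xᵢ−μ)² = (1.02)² + (-2.94)² + (-0.55)² + (1.71)² + (1.63)² + (-3.30)² + (1.36)² = 28.3071.
Posterior: Inv-Gamma(5.6 + 7/2, 17.3 + 28.3071/2) = Inv-Gamma(9.10, 31.45355).
Mode = β/(α+1) = 31.45355/10.10 = 3.1142.

3.1142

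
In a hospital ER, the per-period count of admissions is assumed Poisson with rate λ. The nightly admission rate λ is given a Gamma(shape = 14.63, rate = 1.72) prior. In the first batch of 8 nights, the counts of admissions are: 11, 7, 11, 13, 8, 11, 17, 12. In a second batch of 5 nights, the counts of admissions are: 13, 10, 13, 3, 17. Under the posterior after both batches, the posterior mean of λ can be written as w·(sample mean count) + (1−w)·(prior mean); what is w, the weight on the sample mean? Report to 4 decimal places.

0.8832

With a Gamma(shape α, rate β) prior, the Poisson likelihood is conjugate: the posterior is Gamma(α + ΣXᵢ, β + n).
Total number of nights: n = 8 + 5 = 13.
Posterior mean = (α₀+S)/(β₀+n) = [n/(β₀+n)]·(S/n) + [β₀/(β₀+n)]·(α₀/β₀), so only n and β₀ enter the weight.
Weight on data w = n/(β₀+n) = 13/(1.72+13) = 13/14.72 = 0.8832.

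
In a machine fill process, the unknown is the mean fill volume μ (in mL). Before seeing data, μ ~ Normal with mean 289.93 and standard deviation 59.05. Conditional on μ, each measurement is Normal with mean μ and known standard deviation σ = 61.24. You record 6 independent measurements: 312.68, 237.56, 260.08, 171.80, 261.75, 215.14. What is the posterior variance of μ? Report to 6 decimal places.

For Normal data with known variance σ², a Normal(μ₀, σ₀²) prior on μ is conjugate. Posterior precision = 1/σ₀² + n/σ²; posterior mean is the precision-weighted average of μ₀ and x̄.
σ₀² = 59.05² = 3486.9025, σ² = 61.24² = 3750.3376; σ² + n·σ₀² = 3750.3376 + 6·3486.9025 = 24671.7526.
Posterior precision = 1/σ₀² + n/σ² = 1/3486.9025 + 6/3750.3376 = (σ² + n·σ₀²)/(σ₀²σ²) = 24671.7526/(3486.9025·3750.3376); posterior variance σₙ² = σ₀²σ²/(σ² + n·σ₀²) = 3486.9025·3750.3376/24671.7526 = 530.041857.

530.041857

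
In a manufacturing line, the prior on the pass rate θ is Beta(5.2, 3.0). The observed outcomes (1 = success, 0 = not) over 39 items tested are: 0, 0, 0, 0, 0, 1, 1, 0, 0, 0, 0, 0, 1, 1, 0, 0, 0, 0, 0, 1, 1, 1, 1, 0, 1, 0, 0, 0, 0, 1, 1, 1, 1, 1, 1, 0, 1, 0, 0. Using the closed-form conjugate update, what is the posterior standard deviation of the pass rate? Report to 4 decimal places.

0.0716

The Beta prior is conjugate to a Binomial/Bernoulli likelihood; the update adds successes to α and failures to β.
Posterior: Beta(α+k, β+n−k) = Beta(5.2+16, 3.0+23) = Beta(21.2, 26.0).
Var = αβ/((α+β)²(α+β+1)) = 21.2·26.0/(47.2²·48.2) = 0.00513308; SD = √0.00513308 = 0.0716.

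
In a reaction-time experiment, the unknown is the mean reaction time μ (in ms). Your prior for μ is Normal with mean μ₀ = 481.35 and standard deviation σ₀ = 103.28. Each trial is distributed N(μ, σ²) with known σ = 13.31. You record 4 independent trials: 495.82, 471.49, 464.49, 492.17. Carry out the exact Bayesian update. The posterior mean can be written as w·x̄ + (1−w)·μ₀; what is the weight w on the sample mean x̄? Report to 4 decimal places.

For Normal data with known variance σ², a Normal(μ₀, σ₀²) prior on μ is conjugate. Posterior precision = 1/σ₀² + n/σ²; posterior mean is the precision-weighted average of μ₀ and x̄.
σ₀² = 103.28² = 10666.7584, σ² = 13.31² = 177.1561. Prior precision 1/σ₀² = 1/10666.7584; data precision n/σ² = 4/177.1561.
w = (n/σ²)/(1/σ₀² + n/σ²) = n·σ₀²/(σ² + n·σ₀²) = 4·10666.7584/(177.1561 + 4·10666.7584) = 42667.0336/42844.1897 = 0.9959.

0.9959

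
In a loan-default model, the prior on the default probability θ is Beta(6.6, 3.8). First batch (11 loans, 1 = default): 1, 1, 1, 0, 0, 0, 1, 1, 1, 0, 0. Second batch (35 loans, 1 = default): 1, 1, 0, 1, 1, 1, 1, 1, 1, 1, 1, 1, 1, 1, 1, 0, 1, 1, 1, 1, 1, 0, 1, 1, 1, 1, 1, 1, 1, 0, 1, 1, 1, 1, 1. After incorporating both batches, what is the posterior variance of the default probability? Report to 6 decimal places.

The Beta prior is conjugate to a Binomial/Bernoulli likelihood; the update adds successes to α and failures to β.
After batch 1: Beta(6.6+6, 3.8+5) = Beta(12.6, 8.8).
After batch 2: Beta(12.6+31, 8.8+4) = Beta(43.6, 12.8).
Var = αβ/((α+β)²(α+β+1)) = 43.6·12.8/(56.4²·57.4) = 0.003057.

0.003057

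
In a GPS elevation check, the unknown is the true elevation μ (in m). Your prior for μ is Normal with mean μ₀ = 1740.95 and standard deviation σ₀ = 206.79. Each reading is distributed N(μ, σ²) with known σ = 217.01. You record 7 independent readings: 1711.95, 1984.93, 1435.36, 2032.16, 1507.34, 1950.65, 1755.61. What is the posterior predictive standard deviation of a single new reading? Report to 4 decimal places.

For Normal data with known variance σ², a Normal(μ₀, σ₀²) prior on μ is conjugate. Posterior precision = 1/σ₀² + n/σ²; posterior mean is the precision-weighted average of μ₀ and x̄.
σ₀² = 206.79² = 42762.1041, σ² = 217.01² = 47093.3401; σ² + n·σ₀² = 47093.3401 + 7·42762.1041 = 346428.0688.
Posterior precision = 1/σ₀² + n/σ² = 1/42762.1041 + 7/47093.3401 = (σ² + n·σ₀²)/(σ₀²σ²) = 346428.0688/(42762.1041·47093.3401); posterior variance σₙ² = σ₀²σ²/(σ² + n·σ₀²) = 42762.1041·47093.3401/346428.0688 = 5813.069128.
Predictive variance for one new observation = σₙ² + σ² = 42762.1041·47093.3401/346428.0688 + 47093.3401 = σ²·(σ₀² + 346428.0688)/346428.0688 = 47093.3401·389190.1729/346428.0688 = 52906.409228; SD = √(47093.3401·389190.1729/346428.0688) = 230.0139.

230.0139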